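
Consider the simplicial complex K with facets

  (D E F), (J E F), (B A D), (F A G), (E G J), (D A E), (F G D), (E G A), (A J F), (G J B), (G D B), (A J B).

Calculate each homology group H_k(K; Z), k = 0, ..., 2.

We work with the vertex ordering A < B < D < E < F < G < J. The simplices of K, each written with vertices in increasing order, are:

  0-simplices (7): A, B, D, E, F, G, J
  1-simplices (18): AB, AD, AE, AF, AG, AJ, BD, BG, BJ, DE, DF, DG, EF, EG, EJ, FG, FJ, GJ
  2-simplices (12): ABD, ABJ, ADE, AEG, AFG, AFJ, BDG, BGJ, DEF, DFG, EFJ, EGJ

Hence C_0 ≅ Z^7, C_1 ≅ Z^18, C_2 ≅ Z^12.

The boundary map ∂_1: C_1 → C_0 maps an edge to its endpoints' difference, ∂[p,q] = q − p.
The resulting 7×18 matrix has rank 6, and its Smith normal form has invariant factors (1,1,1,1,1,1).

The boundary map ∂_2: C_2 → C_1 sends each 2-simplex [p,q,r] to [q,r] − [p,r] + [p,q]. For instance
  ∂AEG = EG − AG + AE,
  ∂ABJ = BJ − AJ + AB.
This gives a 18×12 integer matrix of rank 12; reducing to Smith normal form yields diagonal entries (1,1,1,1,1,1,1,1,1,1,1,2).

Computing H_k = (kernel of ∂_k) / (image of ∂_{k+1}):

  H_0: rank C_0 − rank ∂_1 = 7 − 6 = 1, and the invariant factors of ∂_1 are all 1, so H_0 ≅ Z.
  H_1: rank ker ∂_1 − rank ∂_2 = (18 − 6) − 12 = 0, and ∂_2 has invariant factor 2 > 1, so H_1 ≅ Z/2.
  H_2: rank ker ∂_2 − rank ∂_3 = (12 − 12) − 0 = 0, and there is no ∂_3, so H_2 ≅ 0.

(K is a triangulation of the real projective plane RP^2.)

H_0 ≅ Z,  H_1 ≅ Z/2,  H_2 = 0.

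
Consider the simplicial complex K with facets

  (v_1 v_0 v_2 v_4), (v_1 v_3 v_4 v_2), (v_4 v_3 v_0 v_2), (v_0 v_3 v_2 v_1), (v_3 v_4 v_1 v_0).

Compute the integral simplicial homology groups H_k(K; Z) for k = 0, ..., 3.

H_0 ≅ Z,  H_1 = 0,  H_2 = 0,  H_3 ≅ Z.

Take the total order v_0 < v_1 < v_2 < v_3 < v_4 on the vertex set. Then K (dimension 3) consists of the simplices:

  0-simplices (5): [v_0], [v_1], [v_2], [v_3], [v_4]
  1-simplices (10): [v_0,v_1], [v_0,v_2], [v_0,v_3], [v_0,v_4], [v_1,v_2], [v_1,v_3], [v_1,v_4], [v_2,v_3], [v_2,v_4], [v_3,v_4]
  2-simplices (10): [v_0,v_1,v_2], [v_0,v_1,v_3], [v_0,v_1,v_4], [v_0,v_2,v_3], [v_0,v_2,v_4], [v_0,v_3,v_4], [v_1,v_2,v_3], [v_1,v_2,v_4], [v_1,v_3,v_4], [v_2,v_3,v_4]
  3-simplices (5): [v_0,v_1,v_2,v_3], [v_0,v_1,v_2,v_4], [v_0,v_1,v_3,v_4], [v_0,v_2,v_3,v_4], [v_1,v_2,v_3,v_4]

Hence C_0 ≅ Z^5, C_1 ≅ Z^10, C_2 ≅ Z^10, C_3 ≅ Z^5.

Boundary ∂_1: C_1 → C_0 maps an edge to its endpoints' difference, ∂[p,q] = q − p.
The 5×10 boundary matrix has rank 4 and Smith normal form diag(1,1,1,1).

The boundary map ∂_2: C_2 → C_1 sends each 2-simplex [p,q,r] to [q,r] − [p,r] + [p,q]. For instance
  ∂[v_0,v_1,v_4] = [v_1,v_4] − [v_0,v_4] + [v_0,v_1],
  ∂[v_1,v_2,v_3] = [v_2,v_3] − [v_1,v_3] + [v_1,v_2].
The resulting 10×10 matrix has rank 6, and its Smith normal form has invariant factors (1,1,1,1,1,1).

The boundary map ∂_3: C_3 → C_2 sends each 3-simplex σ to the alternating sum Σ_i (−1)^i (σ with its i-th vertex removed). For instance
  ∂[v_0,v_1,v_3,v_4] = [v_1,v_3,v_4] − [v_0,v_3,v_4] + [v_0,v_1,v_4] − [v_0,v_1,v_3],
  ∂[v_1,v_2,v_3,v_4] = [v_2,v_3,v_4] − [v_1,v_3,v_4] + [v_1,v_2,v_4] − [v_1,v_2,v_3].
The 10×5 boundary matrix has rank 4 and Smith normal form diag(1,1,1,1).

Now H_k = ker ∂_k / im ∂_{k+1}, so:

  H_0: rank C_0 − rank ∂_1 = 5 − 4 = 1, and the invariant factors of ∂_1 are all 1, so H_0 = Z.
  H_1: rank ker ∂_1 − rank ∂_2 = (10 − 4) − 6 = 0, and the invariant factors of ∂_2 are all 1, so H_1 = 0.
  H_2: rank ker ∂_2 − rank ∂_3 = (10 − 6) − 4 = 0, and the invariant factors of ∂_3 are all 1, so H_2 = 0.
  H_3: rank ker ∂_3 − rank ∂_4 = (5 − 4) − 0 = 1, and there is no ∂_4, so H_3 = Z.

As a check, the Euler characteristic is 5 − 10 + 10 − 5 = 0, which agrees with 1 − 0 + 0 − 1 = 0.
(K is a triangulation of the 3-sphere S^3.)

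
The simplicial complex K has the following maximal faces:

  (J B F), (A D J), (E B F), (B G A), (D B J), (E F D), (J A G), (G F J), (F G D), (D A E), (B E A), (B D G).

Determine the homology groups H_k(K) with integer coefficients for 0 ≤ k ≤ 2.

Fix the vertex order A < B < D < E < F < G < J and write every simplex with vertices in increasing order. Then dim K = 2 and the simplices of K are:

  0-simplices (7): A, B, D, E, F, G, J
  1-simplices (18): AB, AD, AE, AG, AJ, BD, BE, BF, BG, BJ, DE, DF, DG, DJ, EF, FG, FJ, GJ
  2-simplices (12): ABE, ABG, ADE, ADJ, AGJ, BDG, BDJ, BEF, BFJ, DEF, DFG, FGJ

giving chain groups C_0 ≅ Z^7, C_1 ≅ Z^18, C_2 ≅ Z^12.

Boundary ∂_1: C_1 → C_0 maps an edge to its endpoints' difference, ∂[p,q] = q − p. For instance
  ∂DG = G − D.
The 7×18 boundary matrix has rank 6 and Smith normal form diag(1,1,1,1,1,1).

The boundary map ∂_2: C_2 → C_1 sends each 2-simplex [p,q,r] to [q,r] − [p,r] + [p,q]. For instance
  ∂ABG = BG − AG + AB,
  ∂ADJ = DJ − AJ + AD.
This gives a 18×12 integer matrix of rank 12; reducing to Smith normal form yields diagonal entries (1,1,1,1,1,1,1,1,1,1,1,2).

Reading off H_k = ker ∂_k / im ∂_{k+1}:

  H_0: rank C_0 − rank ∂_1 = 7 − 6 = 1, and the invariant factors of ∂_1 are all 1, so H_0 ≅ Z.
  H_1: rank ker ∂_1 − rank ∂_2 = (18 − 6) − 12 = 0, and ∂_2 has invariant factor 2 > 1, so H_1 ≅ Z/2.
  H_2: rank ker ∂_2 − rank ∂_3 = (12 − 12) − 0 = 0, and there is no ∂_3, so H_2 ≅ 0.

H_0 = Z,  H_1 = Z/2,  H_2 = 0.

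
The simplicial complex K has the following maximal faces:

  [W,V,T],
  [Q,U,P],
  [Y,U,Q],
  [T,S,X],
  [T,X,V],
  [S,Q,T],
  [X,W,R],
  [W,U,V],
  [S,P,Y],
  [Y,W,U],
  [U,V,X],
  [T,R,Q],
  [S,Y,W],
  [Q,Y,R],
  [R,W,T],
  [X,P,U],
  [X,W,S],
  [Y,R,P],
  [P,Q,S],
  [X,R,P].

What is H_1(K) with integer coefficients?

Fix the vertex order P < Q < R < S < T < U < V < W < X < Y and write every simplex with vertices in increasing order. Then dim K = 2 and the simplices of K are:

  0-simplices (10): P, Q, R, S, T, U, V, W, X, Y
  1-simplices (30): PQ, PR, PS, PU, PX, PY, QR, QS, QT, QU, QY, RT, RW, RX, RY, ST, SW, SX, SY, TV, TW, TX, UV, UW, UX, UY, VW, VX, WX, WY
  2-simplices (20): PQS, PQU, PRX, PRY, PSY, PUX, QRT, QRY, QST, QUY, RTW, RWX, STX, SWX, SWY, TVW, TVX, UVW, UVX, UWY

giving chain groups C_0 ≅ Z^10, C_1 ≅ Z^30, C_2 ≅ Z^20.

∂_1: C_1 → C_0 maps an edge to its endpoints' difference, ∂[p,q] = q − p. For instance
  ∂VW = W − V.
This gives a 10×30 integer matrix of rank 9; reducing to Smith normal form yields diagonal entries (1,1,1,1,1,1,1,1,1).

∂_2: C_2 → C_1 sends each 2-simplex [p,q,r] to [q,r] − [p,r] + [p,q]. For instance
  ∂PQU = QU − PU + PQ,
  ∂RTW = TW − RW + RT.
The 30×20 boundary matrix has rank 20 and Smith normal form diag(1,1,1,1,1,1,1,1,1,1,1,1,1,1,1,1,1,1,1,2).

Computing H_k = (kernel of ∂_k) / (image of ∂_{k+1}):

  H_1: rank ker ∂_1 − rank ∂_2 = (30 − 9) − 20 = 1, and ∂_2 has invariant factor 2 > 1, so H_1 = Z ⊕ Z/2.

H_1 = Z ⊕ Z/2.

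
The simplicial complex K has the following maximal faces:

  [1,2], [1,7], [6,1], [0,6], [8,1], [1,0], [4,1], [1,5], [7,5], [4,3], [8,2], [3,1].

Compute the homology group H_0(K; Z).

We work with the vertex ordering 0 < 1 < 2 < 3 < 4 < 5 < 6 < 7 < 8. The simplices of K, each written with vertices in increasing order, are:

  0-simplices (9): [0], [1], [2], [3], [4], [5], [6], [7], [8]
  1-simplices (12): [0,1], [0,6], [1,2], [1,3], [1,4], [1,5], [1,6], [1,7], [1,8], [2,8], [3,4], [5,7]

giving chain groups C_0 ≅ Z^9, C_1 ≅ Z^12.

The boundary map ∂_1: C_1 → C_0 maps an edge to its endpoints' difference, ∂[p,q] = q − p.
The resulting 9×12 matrix has rank 8, and its Smith normal form has invariant factors (1,1,1,1,1,1,1,1).

Reading off H_k = ker ∂_k / im ∂_{k+1}:

  H_0: rank C_0 − rank ∂_1 = 9 − 8 = 1, and the invariant factors of ∂_1 are all 1, so H_0 ≅ Z.

H_0 ≅ Z.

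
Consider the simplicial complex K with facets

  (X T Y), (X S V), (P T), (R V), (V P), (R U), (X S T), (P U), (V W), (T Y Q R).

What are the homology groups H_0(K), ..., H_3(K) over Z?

K has 10 vertices, 18 edges, 7 triangles, 1 3-simplex.
rank ∂_0 = 0, rank ∂_1 = 9 ⇒ b_0 = 10 − 0 − 9 = 1; all invariant factors of ∂_1 are 1 so no torsion. So H_0 ≅ Z.
rank ∂_1 = 9, rank ∂_2 = 6 ⇒ b_1 = 18 − 9 − 6 = 3; all invariant factors of ∂_2 are 1 so no torsion. So H_1 ≅ Z^3.
rank ∂_2 = 6, rank ∂_3 = 1 ⇒ b_2 = 7 − 6 − 1 = 0; all invariant factors of ∂_3 are 1 so no torsion. So H_2 ≅ 0.
rank ∂_3 = 1, rank ∂_4 = 0 ⇒ b_3 = 1 − 1 − 0 = 0. So H_3 ≅ 0.

H_0 ≅ Z,  H_1 ≅ Z^3,  H_2 = 0,  H_3 = 0.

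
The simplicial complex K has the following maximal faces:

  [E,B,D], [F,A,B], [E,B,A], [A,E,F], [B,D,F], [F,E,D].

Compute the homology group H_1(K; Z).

Order the vertices as A < B < D < E < F. Listing each simplex with vertices in this order, K has dimension 2 with simplices:

  0-simplices (5): A, B, D, E, F
  1-simplices (9): AB, AE, AF, BD, BE, BF, DE, DF, EF
  2-simplices (6): ABE, ABF, AEF, BDE, BDF, DEF

so the chain groups are C_0 ≅ Z^5, C_1 ≅ Z^9, C_2 ≅ Z^6.

The boundary map ∂_1: C_1 → C_0 sends each edge [p,q] (with p < q) to q − p.
The resulting 5×9 matrix has rank 4, and its Smith normal form has invariant factors (1,1,1,1).

The boundary map ∂_2: C_2 → C_1 sends each 2-simplex [p,q,r] to [q,r] − [p,r] + [p,q]. For instance
  ∂BDE = DE − BE + BD,
  ∂BDF = DF − BF + BD.
The resulting 9×6 matrix has rank 5, and its Smith normal form has invariant factors (1,1,1,1,1).

From H_k ≅ ker(∂_k) / im(∂_{k+1}) we obtain:

  H_1: rank ker ∂_1 − rank ∂_2 = (9 − 4) − 5 = 0, and the invariant factors of ∂_2 are all 1, so H_1 ≅ 0.

H_1 = 0.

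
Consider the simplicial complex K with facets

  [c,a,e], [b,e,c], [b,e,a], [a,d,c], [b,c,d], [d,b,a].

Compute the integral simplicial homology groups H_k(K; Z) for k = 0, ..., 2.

H_0 ≅ Z,  H_1 = 0,  H_2 ≅ Z.

K has 5 vertices, 9 edges, 6 triangles.
rank ∂_0 = 0, rank ∂_1 = 4 ⇒ b_0 = 5 − 0 − 4 = 1; all invariant factors of ∂_1 are 1 so no torsion. So H_0 ≅ Z.
rank ∂_1 = 4, rank ∂_2 = 5 ⇒ b_1 = 9 − 4 − 5 = 0; all invariant factors of ∂_2 are 1 so no torsion. So H_1 ≅ 0.
rank ∂_2 = 5, rank ∂_3 = 0 ⇒ b_2 = 6 − 5 − 0 = 1. So H_2 ≅ Z.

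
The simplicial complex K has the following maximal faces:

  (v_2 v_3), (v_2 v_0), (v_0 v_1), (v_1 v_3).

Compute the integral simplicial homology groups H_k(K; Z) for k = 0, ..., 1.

Take the total order v_0 < v_1 < v_2 < v_3 on the vertex set. Then K (dimension 1) consists of the simplices:

  0-simplices (4): [v_0], [v_1], [v_2], [v_3]
  1-simplices (4): [v_0,v_1], [v_0,v_2], [v_1,v_3], [v_2,v_3]

giving chain groups C_0 ≅ Z^4, C_1 ≅ Z^4.

Boundary ∂_1: C_1 → C_0 sends each edge [p,q] (with p < q) to q − p. For instance
  ∂[v_2,v_3] = [v_3] − [v_2].
This gives a 4×4 integer matrix of rank 3; reducing to Smith normal form yields diagonal entries (1,1,1).

Reading off H_k = ker ∂_k / im ∂_{k+1}:

  H_0: rank C_0 − rank ∂_1 = 4 − 3 = 1, and the invariant factors of ∂_1 are all 1, so H_0 ≅ Z.
  H_1: rank ker ∂_1 − rank ∂_2 = (4 − 3) − 0 = 1, and there is no ∂_2, so H_1 ≅ Z.

H_0 ≅ Z,  H_1 ≅ Z.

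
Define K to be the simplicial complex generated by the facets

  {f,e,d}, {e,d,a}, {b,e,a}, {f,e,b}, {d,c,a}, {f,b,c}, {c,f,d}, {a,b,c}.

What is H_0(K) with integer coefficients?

We work with the vertex ordering a < b < c < d < e < f. The simplices of K, each written with vertices in increasing order, are:

  0-simplices (6): a, b, c, d, e, f
  1-simplices (12): ab, ac, ad, ae, bc, be, bf, cd, cf, de, df, ef
  2-simplices (8): abc, abe, acd, ade, bcf, bef, cdf, def

Hence C_0 ≅ Z^6, C_1 ≅ Z^12, C_2 ≅ Z^8.

Boundary ∂_1: C_1 → C_0 sends each edge [p,q] (with p < q) to q − p. For instance
  ∂ef = f − e.
This gives a 6×12 integer matrix of rank 5; reducing to Smith normal form yields diagonal entries (1,1,1,1,1).

Boundary ∂_2: C_2 → C_1 acts by ∂[p,q,r] = [q,r] − [p,r] + [p,q]. For instance
  ∂abc = bc − ac + ab,
  ∂cdf = df − cf + cd.
The 12×8 boundary matrix has rank 7 and Smith normal form diag(1,1,1,1,1,1,1).

Reading off H_k = ker ∂_k / im ∂_{k+1}:

  H_0: rank C_0 − rank ∂_1 = 6 − 5 = 1, and the invariant factors of ∂_1 are all 1, so H_0 = Z.

H_0 ≅ Z.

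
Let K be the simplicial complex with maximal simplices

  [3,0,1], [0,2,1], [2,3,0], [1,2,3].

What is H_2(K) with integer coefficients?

Order the vertices as 0 < 1 < 2 < 3. Listing each simplex with vertices in this order, K has dimension 2 with simplices:

  0-simplices (4): [0], [1], [2], [3]
  1-simplices (6): [0,1], [0,2], [0,3], [1,2], [1,3], [2,3]
  2-simplices (4): [0,1,2], [0,1,3], [0,2,3], [1,2,3]

so the chain groups are C_0 ≅ Z^4, C_1 ≅ Z^6, C_2 ≅ Z^4.

The boundary map ∂_1: C_1 → C_0 is given by ∂[p,q] = [q] − [p]. For instance
  ∂[1,2] = [2] − [1].
The resulting 4×6 matrix has rank 3, and its Smith normal form has invariant factors (1,1,1).

The boundary map ∂_2: C_2 → C_1 acts by ∂[p,q,r] = [q,r] − [p,r] + [p,q]. For instance
  ∂[0,1,2] = [1,2] − [0,2] + [0,1],
  ∂[0,1,3] = [1,3] − [0,3] + [0,1].
The 6×4 boundary matrix has rank 3 and Smith normal form diag(1,1,1).

Reading off H_k = ker ∂_k / im ∂_{k+1}:

  H_2: rank ker ∂_2 − rank ∂_3 = (4 − 3) − 0 = 1, and there is no ∂_3, so H_2 ≅ Z.

(K is a triangulation of the 2-sphere S^2.)

H_2 = Z.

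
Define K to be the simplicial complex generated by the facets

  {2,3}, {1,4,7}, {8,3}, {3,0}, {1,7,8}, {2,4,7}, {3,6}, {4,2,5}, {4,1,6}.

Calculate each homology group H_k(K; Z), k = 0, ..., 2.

Take the total order 0 < 1 < 2 < 3 < 4 < 5 < 6 < 7 < 8 on the vertex set. Then K (dimension 2) consists of the simplices:

  0-simplices (9): [0], [1], [2], [3], [4], [5], [6], [7], [8]
  1-simplices (15): [0,3], [1,4], [1,6], [1,7], [1,8], [2,3], [2,4], [2,5], [2,7], [3,6], [3,8], [4,5], [4,6], [4,7], [7,8]
  2-simplices (5): [1,4,6], [1,4,7], [1,7,8], [2,4,5], [2,4,7]

so the chain groups are C_0 ≅ Z^9, C_1 ≅ Z^15, C_2 ≅ Z^5.

The boundary map ∂_1: C_1 → C_0 is given by ∂[p,q] = [q] − [p]. For instance
  ∂[4,5] = [5] − [4].
As a 9×15 matrix over Z this has rank 8, with invariant factors (1,1,1,1,1,1,1,1).

∂_2: C_2 → C_1 maps a triangle to the signed sum of its edges. For instance
  ∂[2,4,5] = [4,5] − [2,5] + [2,4],
  ∂[1,7,8] = [7,8] − [1,8] + [1,7].
As a 15×5 matrix over Z this has rank 5, with invariant factors (1,1,1,1,1).

Reading off H_k = ker ∂_k / im ∂_{k+1}:

  H_0: rank C_0 − rank ∂_1 = 9 − 8 = 1, and the invariant factors of ∂_1 are all 1, so H_0 ≅ Z.
  H_1: rank ker ∂_1 − rank ∂_2 = (15 − 8) − 5 = 2, and the invariant factors of ∂_2 are all 1, so H_1 ≅ Z^2.
  H_2: rank ker ∂_2 − rank ∂_3 = (5 − 5) − 0 = 0, and there is no ∂_3, so H_2 ≅ 0.

H_0 = Z,  H_1 = Z^2,  H_2 = 0.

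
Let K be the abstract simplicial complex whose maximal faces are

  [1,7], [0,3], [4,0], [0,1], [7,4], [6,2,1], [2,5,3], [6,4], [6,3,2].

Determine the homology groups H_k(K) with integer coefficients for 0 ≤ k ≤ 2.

We work with the vertex ordering 0 < 1 < 2 < 3 < 4 < 5 < 6 < 7. The simplices of K, each written with vertices in increasing order, are:

  0-simplices (8): [0], [1], [2], [3], [4], [5], [6], [7]
  1-simplices (13): [0,1], [0,3], [0,4], [1,2], [1,6], [1,7], [2,3], [2,5], [2,6], [3,5], [3,6], [4,6], [4,7]
  2-simplices (3): [1,2,6], [2,3,5], [2,3,6]

so the chain groups are C_0 ≅ Z^8, C_1 ≅ Z^13, C_2 ≅ Z^3.

The boundary map ∂_1: C_1 → C_0 is given by ∂[p,q] = [q] − [p]. For instance
  ∂[4,7] = [7] − [4].
This gives a 8×13 integer matrix of rank 7; reducing to Smith normal form yields diagonal entries (1,1,1,1,1,1,1).

∂_2: C_2 → C_1 maps a triangle to the signed sum of its edges. For instance
  ∂[1,2,6] = [2,6] − [1,6] + [1,2],
  ∂[2,3,5] = [3,5] − [2,5] + [2,3].
The 13×3 boundary matrix has rank 3 and Smith normal form diag(1,1,1).

From H_k ≅ ker(∂_k) / im(∂_{k+1}) we obtain:

  H_0: rank C_0 − rank ∂_1 = 8 − 7 = 1, and the invariant factors of ∂_1 are all 1, so H_0 = Z.
  H_1: rank ker ∂_1 − rank ∂_2 = (13 − 7) − 3 = 3, and the invariant factors of ∂_2 are all 1, so H_1 = Z^3.
  H_2: rank ker ∂_2 − rank ∂_3 = (3 − 3) − 0 = 0, and there is no ∂_3, so H_2 = 0.

H_0 = Z,  H_1 = Z^3,  H_2 = 0.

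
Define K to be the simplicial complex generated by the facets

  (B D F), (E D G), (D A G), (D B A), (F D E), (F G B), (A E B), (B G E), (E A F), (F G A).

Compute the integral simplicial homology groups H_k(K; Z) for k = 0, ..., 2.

H_0 ≅ Z,  H_1 ≅ Z/2,  H_2 = 0.

Order the vertices as A < B < D < E < F < G. Listing each simplex with vertices in this order, K has dimension 2 with simplices:

  0-simplices (6): A, B, D, E, F, G
  1-simplices (15): AB, AD, AE, AF, AG, BD, BE, BF, BG, DE, DF, DG, EF, EG, FG
  2-simplices (10): ABD, ABE, ADG, AEF, AFG, BDF, BEG, BFG, DEF, DEG

so the chain groups are C_0 ≅ Z^6, C_1 ≅ Z^15, C_2 ≅ Z^10.

Boundary ∂_1: C_1 → C_0 is given by ∂[p,q] = [q] − [p].
As a 6×15 matrix over Z this has rank 5, with invariant factors (1,1,1,1,1).

∂_2: C_2 → C_1 maps a triangle to the signed sum of its edges. For instance
  ∂BEG = EG − BG + BE,
  ∂DEG = EG − DG + DE.
This gives a 15×10 integer matrix of rank 10; reducing to Smith normal form yields diagonal entries (1,1,1,1,1,1,1,1,1,2).

Reading off H_k = ker ∂_k / im ∂_{k+1}:

  H_0: rank C_0 − rank ∂_1 = 6 − 5 = 1, and the invariant factors of ∂_1 are all 1, so H_0 ≅ Z.
  H_1: rank ker ∂_1 − rank ∂_2 = (15 − 5) − 10 = 0, and ∂_2 has invariant factor 2 > 1, so H_1 ≅ Z/2.
  H_2: rank ker ∂_2 − rank ∂_3 = (10 − 10) − 0 = 0, and there is no ∂_3, so H_2 ≅ 0.

(K is a triangulation of the real projective plane RP^2.)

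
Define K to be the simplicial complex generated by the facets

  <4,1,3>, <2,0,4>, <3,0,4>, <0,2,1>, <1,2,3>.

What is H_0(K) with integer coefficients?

H_0 ≅ Z.

Take the total order 0 < 1 < 2 < 3 < 4 on the vertex set. Then K (dimension 2) consists of the simplices:

  0-simplices (5): [0], [1], [2], [3], [4]
  1-simplices (10): [0,1], [0,2], [0,3], [0,4], [1,2], [1,3], [1,4], [2,3], [2,4], [3,4]
  2-simplices (5): [0,1,2], [0,2,4], [0,3,4], [1,2,3], [1,3,4]

so the chain groups are C_0 ≅ Z^5, C_1 ≅ Z^10, C_2 ≅ Z^5.

∂_1: C_1 → C_0 is given by ∂[p,q] = [q] − [p]. For instance
  ∂[1,4] = [4] − [1].
The 5×10 boundary matrix has rank 4 and Smith normal form diag(1,1,1,1).

Boundary ∂_2: C_2 → C_1 acts by ∂[p,q,r] = [q,r] − [p,r] + [p,q]. For instance
  ∂[0,2,4] = [2,4] − [0,4] + [0,2],
  ∂[1,3,4] = [3,4] − [1,4] + [1,3].
As a 10×5 matrix over Z this has rank 5, with invariant factors (1,1,1,1,1).

Reading off H_k = ker ∂_k / im ∂_{k+1}:

  H_0: rank C_0 − rank ∂_1 = 5 − 4 = 1, and the invariant factors of ∂_1 are all 1, so H_0 ≅ Z.

(K is a triangulation of the Möbius band.)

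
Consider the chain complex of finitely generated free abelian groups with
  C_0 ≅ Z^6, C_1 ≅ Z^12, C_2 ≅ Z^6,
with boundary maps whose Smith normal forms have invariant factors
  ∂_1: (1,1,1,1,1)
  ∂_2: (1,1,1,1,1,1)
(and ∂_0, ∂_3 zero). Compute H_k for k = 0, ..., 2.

H_0 ≅ Z,  H_1 ≅ Z,  H_2 = 0.

H_0: b_0 = 6 − 0 − 5 = 1; torsion from ∂_1 factors > 1: none. So H_0 ≅ Z.
H_1: b_1 = 12 − 5 − 6 = 1; torsion from ∂_2 factors > 1: none. So H_1 ≅ Z.
H_2: b_2 = 6 − 6 − 0 = 0; torsion from ∂_3 factors > 1: none. So H_2 ≅ 0.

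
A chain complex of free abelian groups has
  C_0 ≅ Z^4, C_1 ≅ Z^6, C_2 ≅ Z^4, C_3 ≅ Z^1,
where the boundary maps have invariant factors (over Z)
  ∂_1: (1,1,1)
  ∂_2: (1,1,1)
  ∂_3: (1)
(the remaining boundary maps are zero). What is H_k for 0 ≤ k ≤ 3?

H_0 ≅ Z,  H_1 = 0,  H_2 = 0,  H_3 = 0.

H_0: b_0 = 4 − 0 − 3 = 1; torsion from ∂_1 factors > 1: none. So H_0 ≅ Z.
H_1: b_1 = 6 − 3 − 3 = 0; torsion from ∂_2 factors > 1: none. So H_1 ≅ 0.
H_2: b_2 = 4 − 3 − 1 = 0; torsion from ∂_3 factors > 1: none. So H_2 ≅ 0.
H_3: b_3 = 1 − 1 − 0 = 0; torsion from ∂_4 factors > 1: none. So H_3 ≅ 0.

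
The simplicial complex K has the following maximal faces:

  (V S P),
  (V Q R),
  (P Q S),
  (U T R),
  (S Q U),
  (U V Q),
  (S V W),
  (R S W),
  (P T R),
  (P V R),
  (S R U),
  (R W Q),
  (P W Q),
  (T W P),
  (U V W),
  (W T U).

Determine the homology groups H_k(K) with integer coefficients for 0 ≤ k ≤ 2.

H_0 = Z,  H_1 = Z^2,  H_2 = Z.

Fix the vertex order P < Q < R < S < T < U < V < W and write every simplex with vertices in increasing order. Then dim K = 2 and the simplices of K are:

  0-simplices (8): P, Q, R, S, T, U, V, W
  1-simplices (24): PQ, PR, PS, PT, PV, PW, QR, QS, QU, QV, QW, RS, RT, RU, RV, RW, SU, SV, SW, TU, TW, UV, UW, VW
  2-simplices (16): PQS, PQW, PRT, PRV, PSV, PTW, QRV, QRW, QSU, QUV, RSU, RSW, RTU, SVW, TUW, UVW

Hence C_0 ≅ Z^8, C_1 ≅ Z^24, C_2 ≅ Z^16.

∂_1: C_1 → C_0 maps an edge to its endpoints' difference, ∂[p,q] = q − p.
This gives a 8×24 integer matrix of rank 7; reducing to Smith normal form yields diagonal entries (1,1,1,1,1,1,1).

Boundary ∂_2: C_2 → C_1 sends each 2-simplex [p,q,r] to [q,r] − [p,r] + [p,q]. For instance
  ∂PRT = RT − PT + PR,
  ∂PQS = QS − PS + PQ.
This gives a 24×16 integer matrix of rank 15; reducing to Smith normal form yields diagonal entries (1,1,1,1,1,1,1,1,1,1,1,1,1,1,1).

Computing H_k = (kernel of ∂_k) / (image of ∂_{k+1}):

  H_0: rank C_0 − rank ∂_1 = 8 − 7 = 1, and the invariant factors of ∂_1 are all 1, so H_0 ≅ Z.
  H_1: rank ker ∂_1 − rank ∂_2 = (24 − 7) − 15 = 2, and the invariant factors of ∂_2 are all 1, so H_1 ≅ Z^2.
  H_2: rank ker ∂_2 − rank ∂_3 = (16 − 15) − 0 = 1, and there is no ∂_3, so H_2 ≅ Z.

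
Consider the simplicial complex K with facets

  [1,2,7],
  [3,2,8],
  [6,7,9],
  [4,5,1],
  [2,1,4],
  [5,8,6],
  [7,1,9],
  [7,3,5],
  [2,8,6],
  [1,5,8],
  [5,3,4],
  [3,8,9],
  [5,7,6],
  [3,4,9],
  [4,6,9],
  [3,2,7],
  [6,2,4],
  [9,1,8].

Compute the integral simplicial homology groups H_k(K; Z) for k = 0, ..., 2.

H_0 ≅ Z,  H_1 ≅ Z^2,  H_2 ≅ Z.

Take the total order 1 < 2 < 3 < 4 < 5 < 6 < 7 < 8 < 9 on the vertex set. Then K (dimension 2) consists of the simplices:

  0-simplices (9): [1], [2], [3], [4], [5], [6], [7], [8], [9]
  1-simplices (27): (27 of them)
  2-simplices (18): [1,2,4], [1,2,7], [1,4,5], [1,5,8], [1,7,9], [1,8,9], [2,3,7], [2,3,8], [2,4,6], [2,6,8], [3,4,5], [3,4,9], [3,5,7], [3,8,9], [4,6,9], [5,6,7], [5,6,8], [6,7,9]

giving chain groups C_0 ≅ Z^9, C_1 ≅ Z^27, C_2 ≅ Z^18.

∂_1: C_1 → C_0 is given by ∂[p,q] = [q] − [p].
The 9×27 boundary matrix has rank 8 and Smith normal form diag(1,1,1,1,1,1,1,1).

∂_2: C_2 → C_1 maps a triangle to the signed sum of its edges. For instance
  ∂[1,2,4] = [2,4] − [1,4] + [1,2],
  ∂[3,5,7] = [5,7] − [3,7] + [3,5].
The 27×18 boundary matrix has rank 17 and Smith normal form diag(1,1,1,1,1,1,1,1,1,1,1,1,1,1,1,1,1).

Reading off H_k = ker ∂_k / im ∂_{k+1}:

  H_0: rank C_0 − rank ∂_1 = 9 − 8 = 1, and the invariant factors of ∂_1 are all 1, so H_0 ≅ Z.
  H_1: rank ker ∂_1 − rank ∂_2 = (27 − 8) − 17 = 2, and the invariant factors of ∂_2 are all 1, so H_1 ≅ Z^2.
  H_2: rank ker ∂_2 − rank ∂_3 = (18 − 17) − 0 = 1, and there is no ∂_3, so H_2 ≅ Z.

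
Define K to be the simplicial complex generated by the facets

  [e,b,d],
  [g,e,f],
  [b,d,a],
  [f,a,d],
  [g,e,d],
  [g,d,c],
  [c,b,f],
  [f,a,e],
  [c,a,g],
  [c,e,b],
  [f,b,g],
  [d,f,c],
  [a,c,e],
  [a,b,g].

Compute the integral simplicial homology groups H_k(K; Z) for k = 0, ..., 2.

Fix the vertex order a < b < c < d < e < f < g and write every simplex with vertices in increasing order. Then dim K = 2 and the simplices of K are:

  0-simplices (7): a, b, c, d, e, f, g
  1-simplices (21): ab, ac, ad, ae, af, ag, bc, bd, be, bf, bg, cd, ce, cf, cg, de, df, dg, ef, eg, fg
  2-simplices (14): abd, abg, ace, acg, adf, aef, bce, bcf, bde, bfg, cdf, cdg, deg, efg

giving chain groups C_0 ≅ Z^7, C_1 ≅ Z^21, C_2 ≅ Z^14.

Boundary ∂_1: C_1 → C_0 maps an edge to its endpoints' difference, ∂[p,q] = q − p. For instance
  ∂ag = g − a.
This gives a 7×21 integer matrix of rank 6; reducing to Smith normal form yields diagonal entries (1,1,1,1,1,1).

Boundary ∂_2: C_2 → C_1 acts by ∂[p,q,r] = [q,r] − [p,r] + [p,q]. For instance
  ∂abd = bd − ad + ab,
  ∂bce = ce − be + bc.
The 21×14 boundary matrix has rank 13 and Smith normal form diag(1,1,1,1,1,1,1,1,1,1,1,1,1).

From H_k ≅ ker(∂_k) / im(∂_{k+1}) we obtain:

  H_0: rank C_0 − rank ∂_1 = 7 − 6 = 1, and the invariant factors of ∂_1 are all 1, so H_0 ≅ Z.
  H_1: rank ker ∂_1 − rank ∂_2 = (21 − 6) − 13 = 2, and the invariant factors of ∂_2 are all 1, so H_1 ≅ Z^2.
  H_2: rank ker ∂_2 − rank ∂_3 = (14 − 13) − 0 = 1, and there is no ∂_3, so H_2 ≅ Z.

As a check, the Euler characteristic is 7 − 21 + 14 = 0, which agrees with 1 − 2 + 1 = 0.

H_0 = Z,  H_1 = Z^2,  H_2 = Z.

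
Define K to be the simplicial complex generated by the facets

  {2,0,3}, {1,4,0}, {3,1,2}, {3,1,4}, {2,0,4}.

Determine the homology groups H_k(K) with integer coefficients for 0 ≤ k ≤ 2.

Fix the vertex order 0 < 1 < 2 < 3 < 4 and write every simplex with vertices in increasing order. Then dim K = 2 and the simplices of K are:

  0-simplices (5): [0], [1], [2], [3], [4]
  1-simplices (10): [0,1], [0,2], [0,3], [0,4], [1,2], [1,3], [1,4], [2,3], [2,4], [3,4]
  2-simplices (5): [0,1,4], [0,2,3], [0,2,4], [1,2,3], [1,3,4]

giving chain groups C_0 ≅ Z^5, C_1 ≅ Z^10, C_2 ≅ Z^5.

The boundary map ∂_1: C_1 → C_0 maps an edge to its endpoints' difference, ∂[p,q] = q − p. For instance
  ∂[0,1] = [1] − [0].
As a 5×10 matrix over Z this has rank 4, with invariant factors (1,1,1,1).

∂_2: C_2 → C_1 sends each 2-simplex [p,q,r] to [q,r] − [p,r] + [p,q]. For instance
  ∂[1,3,4] = [3,4] − [1,4] + [1,3],
  ∂[0,2,4] = [2,4] − [0,4] + [0,2].
The 10×5 boundary matrix has rank 5 and Smith normal form diag(1,1,1,1,1).

Computing H_k = (kernel of ∂_k) / (image of ∂_{k+1}):

  H_0: rank C_0 − rank ∂_1 = 5 − 4 = 1, and the invariant factors of ∂_1 are all 1, so H_0 ≅ Z.
  H_1: rank ker ∂_1 − rank ∂_2 = (10 − 4) − 5 = 1, and the invariant factors of ∂_2 are all 1, so H_1 ≅ Z.
  H_2: rank ker ∂_2 − rank ∂_3 = (5 − 5) − 0 = 0, and there is no ∂_3, so H_2 ≅ 0.

As a check, the Euler characteristic is 5 − 10 + 5 = 0, which agrees with 1 − 1 + 0 = 0.

H_0 = Z,  H_1 = Z,  H_2 = 0.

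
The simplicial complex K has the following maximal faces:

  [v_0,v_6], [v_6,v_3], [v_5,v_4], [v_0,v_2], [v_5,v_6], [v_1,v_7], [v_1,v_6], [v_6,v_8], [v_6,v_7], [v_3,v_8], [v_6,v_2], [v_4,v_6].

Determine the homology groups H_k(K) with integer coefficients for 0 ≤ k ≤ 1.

H_0 = Z,  H_1 = Z^4.

Fix the vertex order v_0 < v_1 < v_2 < v_3 < v_4 < v_5 < v_6 < v_7 < v_8 and write every simplex with vertices in increasing order. Then dim K = 1 and the simplices of K are:

  0-simplices (9): [v_0], [v_1], [v_2], [v_3], [v_4], [v_5], [v_6], [v_7], [v_8]
  1-simplices (12): [v_0,v_2], [v_0,v_6], [v_1,v_6], [v_1,v_7], [v_2,v_6], [v_3,v_6], [v_3,v_8], [v_4,v_5], [v_4,v_6], [v_5,v_6], [v_6,v_7], [v_6,v_8]

giving chain groups C_0 ≅ Z^9, C_1 ≅ Z^12.

Boundary ∂_1: C_1 → C_0 maps an edge to its endpoints' difference, ∂[p,q] = q − p. For instance
  ∂[v_1,v_7] = [v_7] − [v_1].
This gives a 9×12 integer matrix of rank 8; reducing to Smith normal form yields diagonal entries (1,1,1,1,1,1,1,1).

Reading off H_k = ker ∂_k / im ∂_{k+1}:

  H_0: rank C_0 − rank ∂_1 = 9 − 8 = 1, and the invariant factors of ∂_1 are all 1, so H_0 = Z.
  H_1: rank ker ∂_1 − rank ∂_2 = (12 − 8) − 0 = 4, and there is no ∂_2, so H_1 = Z^4.

As a check, the Euler characteristic is 9 − 12 = -3, which agrees with 1 − 4 = -3.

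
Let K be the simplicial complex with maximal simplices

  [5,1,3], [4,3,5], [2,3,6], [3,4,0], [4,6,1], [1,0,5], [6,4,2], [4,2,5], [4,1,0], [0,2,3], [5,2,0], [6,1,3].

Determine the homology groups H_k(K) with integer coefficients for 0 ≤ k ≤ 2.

H_0 = Z,  H_1 = Z/2,  H_2 = 0.

Fix the vertex order 0 < 1 < 2 < 3 < 4 < 5 < 6 and write every simplex with vertices in increasing order. Then dim K = 2 and the simplices of K are:

  0-simplices (7): [0], [1], [2], [3], [4], [5], [6]
  1-simplices (18): [0,1], [0,2], [0,3], [0,4], [0,5], [1,3], [1,4], [1,5], [1,6], [2,3], [2,4], [2,5], [2,6], [3,4], [3,5], [3,6], [4,5], [4,6]
  2-simplices (12): [0,1,4], [0,1,5], [0,2,3], [0,2,5], [0,3,4], [1,3,5], [1,3,6], [1,4,6], [2,3,6], [2,4,5], [2,4,6], [3,4,5]

so the chain groups are C_0 ≅ Z^7, C_1 ≅ Z^18, C_2 ≅ Z^12.

Boundary ∂_1: C_1 → C_0 is given by ∂[p,q] = [q] − [p].
The resulting 7×18 matrix has rank 6, and its Smith normal form has invariant factors (1,1,1,1,1,1).

∂_2: C_2 → C_1 maps a triangle to the signed sum of its edges. For instance
  ∂[0,1,5] = [1,5] − [0,5] + [0,1],
  ∂[0,2,5] = [2,5] − [0,5] + [0,2].
As a 18×12 matrix over Z this has rank 12, with invariant factors (1,1,1,1,1,1,1,1,1,1,1,2).

Now H_k = ker ∂_k / im ∂_{k+1}, so:

  H_0: rank C_0 − rank ∂_1 = 7 − 6 = 1, and the invariant factors of ∂_1 are all 1, so H_0 ≅ Z.
  H_1: rank ker ∂_1 − rank ∂_2 = (18 − 6) − 12 = 0, and ∂_2 has invariant factor 2 > 1, so H_1 ≅ Z/2.
  H_2: rank ker ∂_2 − rank ∂_3 = (12 − 12) − 0 = 0, and there is no ∂_3, so H_2 ≅ 0.

As a check, the Euler characteristic is 7 − 18 + 12 = 1, which agrees with 1 − 0 + 0 = 1.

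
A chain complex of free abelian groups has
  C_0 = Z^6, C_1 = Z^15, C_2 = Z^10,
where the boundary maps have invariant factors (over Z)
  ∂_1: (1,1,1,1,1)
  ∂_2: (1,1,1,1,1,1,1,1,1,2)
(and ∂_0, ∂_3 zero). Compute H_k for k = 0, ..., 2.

H_0 = Z,  H_1 = Z/2,  H_2 = 0.

H_0: b_0 = 6 − 0 − 5 = 1; torsion from ∂_1 factors > 1: none. So H_0 = Z.
H_1: b_1 = 15 − 5 − 10 = 0; torsion from ∂_2 factors > 1: [2]. So H_1 = Z/2.
H_2: b_2 = 10 − 10 − 0 = 0; torsion from ∂_3 factors > 1: none. So H_2 = 0.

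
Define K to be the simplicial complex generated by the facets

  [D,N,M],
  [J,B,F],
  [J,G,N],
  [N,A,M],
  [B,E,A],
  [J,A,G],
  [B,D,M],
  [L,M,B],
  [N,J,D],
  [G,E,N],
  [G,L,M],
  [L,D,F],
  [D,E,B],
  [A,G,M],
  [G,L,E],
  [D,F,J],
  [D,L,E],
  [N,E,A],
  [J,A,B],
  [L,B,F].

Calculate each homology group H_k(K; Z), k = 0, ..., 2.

H_0 ≅ Z,  H_1 ≅ Z ⊕ Z/2,  H_2 = 0.

Take the total order A < B < D < E < F < G < J < L < M < N on the vertex set. Then K (dimension 2) consists of the simplices:

  0-simplices (10): A, B, D, E, F, G, J, L, M, N
  1-simplices (30): AB, AE, AG, AJ, AM, AN, BD, BE, BF, BJ, BL, BM, DE, DF, DJ, DL, DM, DN, EG, EL, EN, FJ, FL, GJ, GL, GM, GN, JN, LM, MN
  2-simplices (20): ABE, ABJ, AEN, AGJ, AGM, AMN, BDE, BDM, BFJ, BFL, BLM, DEL, DFJ, DFL, DJN, DMN, EGL, EGN, GJN, GLM

giving chain groups C_0 ≅ Z^10, C_1 ≅ Z^30, C_2 ≅ Z^20.

Boundary ∂_1: C_1 → C_0 is given by ∂[p,q] = [q] − [p]. For instance
  ∂FL = L − F.
The resulting 10×30 matrix has rank 9, and its Smith normal form has invariant factors (1,1,1,1,1,1,1,1,1).

Boundary ∂_2: C_2 → C_1 maps a triangle to the signed sum of its edges. For instance
  ∂AGM = GM − AM + AG,
  ∂DEL = EL − DL + DE.
The 30×20 boundary matrix has rank 20 and Smith normal form diag(1,1,1,1,1,1,1,1,1,1,1,1,1,1,1,1,1,1,1,2).

Now H_k = ker ∂_k / im ∂_{k+1}, so:

  H_0: rank C_0 − rank ∂_1 = 10 − 9 = 1, and the invariant factors of ∂_1 are all 1, so H_0 ≅ Z.
  H_1: rank ker ∂_1 − rank ∂_2 = (30 − 9) − 20 = 1, and ∂_2 has invariant factor 2 > 1, so H_1 ≅ Z ⊕ Z/2.
  H_2: rank ker ∂_2 − rank ∂_3 = (20 − 20) − 0 = 0, and there is no ∂_3, so H_2 ≅ 0.

As a check, the Euler characteristic is 10 − 30 + 20 = 0, which agrees with 1 − 1 + 0 = 0.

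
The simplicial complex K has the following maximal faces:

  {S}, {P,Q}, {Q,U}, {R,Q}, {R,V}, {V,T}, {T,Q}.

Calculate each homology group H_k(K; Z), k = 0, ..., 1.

We work with the vertex ordering P < Q < R < S < T < U < V. The simplices of K, each written with vertices in increasing order, are:

  0-simplices (7): P, Q, R, S, T, U, V
  1-simplices (6): PQ, QR, QT, QU, RV, TV

so the chain groups are C_0 ≅ Z^7, C_1 ≅ Z^6.

∂_1: C_1 → C_0 maps an edge to its endpoints' difference, ∂[p,q] = q − p.
This gives a 7×6 integer matrix of rank 5; reducing to Smith normal form yields diagonal entries (1,1,1,1,1).

Reading off H_k = ker ∂_k / im ∂_{k+1}:

  H_0: rank C_0 − rank ∂_1 = 7 − 5 = 2, and the invariant factors of ∂_1 are all 1, so H_0 ≅ Z^2.
  H_1: rank ker ∂_1 − rank ∂_2 = (6 − 5) − 0 = 1, and there is no ∂_2, so H_1 ≅ Z.

As a check, the Euler characteristic is 7 − 6 = 1, which agrees with 2 − 1 = 1.

H_0 ≅ Z^2,  H_1 ≅ Z.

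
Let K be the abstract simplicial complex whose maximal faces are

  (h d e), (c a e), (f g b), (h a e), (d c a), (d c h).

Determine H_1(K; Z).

Fix the vertex order a < b < c < d < e < f < g < h and write every simplex with vertices in increasing order. Then dim K = 2 and the simplices of K are:

  0-simplices (8): a, b, c, d, e, f, g, h
  1-simplices (13): ac, ad, ae, ah, bf, bg, cd, ce, ch, de, dh, eh, fg
  2-simplices (6): acd, ace, aeh, bfg, cdh, deh

giving chain groups C_0 ≅ Z^8, C_1 ≅ Z^13, C_2 ≅ Z^6.

Boundary ∂_1: C_1 → C_0 sends each edge [p,q] (with p < q) to q − p. For instance
  ∂ae = e − a.
As a 8×13 matrix over Z this has rank 6, with invariant factors (1,1,1,1,1,1).

Boundary ∂_2: C_2 → C_1 maps a triangle to the signed sum of its edges. For instance
  ∂deh = eh − dh + de,
  ∂aeh = eh − ah + ae.
As a 13×6 matrix over Z this has rank 6, with invariant factors (1,1,1,1,1,1).

Now H_k = ker ∂_k / im ∂_{k+1}, so:

  H_1: rank ker ∂_1 − rank ∂_2 = (13 − 6) − 6 = 1, and the invariant factors of ∂_2 are all 1, so H_1 = Z.

H_1 = Z.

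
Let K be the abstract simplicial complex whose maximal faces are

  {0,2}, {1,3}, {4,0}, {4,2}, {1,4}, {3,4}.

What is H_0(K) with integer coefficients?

Take the total order 0 < 1 < 2 < 3 < 4 on the vertex set. Then K (dimension 1) consists of the simplices:

  0-simplices (5): [0], [1], [2], [3], [4]
  1-simplices (6): [0,2], [0,4], [1,3], [1,4], [2,4], [3,4]

giving chain groups C_0 ≅ Z^5, C_1 ≅ Z^6.

∂_1: C_1 → C_0 sends each edge [p,q] (with p < q) to q − p. For instance
  ∂[0,2] = [2] − [0].
This gives a 5×6 integer matrix of rank 4; reducing to Smith normal form yields diagonal entries (1,1,1,1).

Now H_k = ker ∂_k / im ∂_{k+1}, so:

  H_0: rank C_0 − rank ∂_1 = 5 − 4 = 1, and the invariant factors of ∂_1 are all 1, so H_0 ≅ Z.

(K is a triangulation of a wedge of 2 circles.)

H_0 = Z.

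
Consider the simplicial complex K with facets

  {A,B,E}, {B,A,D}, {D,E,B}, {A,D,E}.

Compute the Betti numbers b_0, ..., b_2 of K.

b_0 = 1, b_1 = 0, b_2 = 1.

Order the vertices as A < B < D < E. Listing each simplex with vertices in this order, K has dimension 2 with simplices:

  0-simplices (4): A, B, D, E
  1-simplices (6): AB, AD, AE, BD, BE, DE
  2-simplices (4): ABD, ABE, ADE, BDE

Hence C_0 ≅ Z^4, C_1 ≅ Z^6, C_2 ≅ Z^4.

Boundary ∂_1: C_1 → C_0 sends each edge [p,q] (with p < q) to q − p. For instance
  ∂AE = E − A.
The 4×6 boundary matrix has rank 3 and Smith normal form diag(1,1,1).

∂_2: C_2 → C_1 sends each 2-simplex [p,q,r] to [q,r] − [p,r] + [p,q]. For instance
  ∂BDE = DE − BE + BD,
  ∂ADE = DE − AE + AD.
This gives a 6×4 integer matrix of rank 3; reducing to Smith normal form yields diagonal entries (1,1,1).

Computing H_k = (kernel of ∂_k) / (image of ∂_{k+1}):

  H_0: rank C_0 − rank ∂_1 = 4 − 3 = 1, and the invariant factors of ∂_1 are all 1, so H_0 = Z.
  H_1: rank ker ∂_1 − rank ∂_2 = (6 − 3) − 3 = 0, and the invariant factors of ∂_2 are all 1, so H_1 = 0.
  H_2: rank ker ∂_2 − rank ∂_3 = (4 − 3) − 0 = 1, and there is no ∂_3, so H_2 = Z.

Hence the Betti numbers are b_0 = 1, b_1 = 0, b_2 = 1.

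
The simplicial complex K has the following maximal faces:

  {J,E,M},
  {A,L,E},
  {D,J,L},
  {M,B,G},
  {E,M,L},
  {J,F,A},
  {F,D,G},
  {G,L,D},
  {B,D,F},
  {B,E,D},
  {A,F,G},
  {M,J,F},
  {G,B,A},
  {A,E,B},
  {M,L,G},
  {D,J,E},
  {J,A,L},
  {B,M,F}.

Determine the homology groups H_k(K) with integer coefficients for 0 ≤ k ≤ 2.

H_0 = Z,  H_1 = Z ⊕ Z_2,  H_2 = 0.

Fix the vertex order A < B < D < E < F < G < J < L < M and write every simplex with vertices in increasing order. Then dim K = 2 and the simplices of K are:

  0-simplices (9): A, B, D, E, F, G, J, L, M
  1-simplices (27): AB, AE, AF, AG, AJ, AL, BD, BE, BF, BG, BM, DE, DF, DG, DJ, DL, EJ, EL, EM, FG, FJ, FM, GL, GM, JL, JM, LM
  2-simplices (18): ABE, ABG, AEL, AFG, AFJ, AJL, BDE, BDF, BFM, BGM, DEJ, DFG, DGL, DJL, EJM, ELM, FJM, GLM

so the chain groups are C_0 ≅ Z^9, C_1 ≅ Z^27, C_2 ≅ Z^18.

The boundary map ∂_1: C_1 → C_0 sends each edge [p,q] (with p < q) to q − p. For instance
  ∂DJ = J − D.
The resulting 9×27 matrix has rank 8, and its Smith normal form has invariant factors (1,1,1,1,1,1,1,1).

∂_2: C_2 → C_1 maps a triangle to the signed sum of its edges. For instance
  ∂DGL = GL − DL + DG,
  ∂FJM = JM − FM + FJ.
The 27×18 boundary matrix has rank 18 and Smith normal form diag(1,1,1,1,1,1,1,1,1,1,1,1,1,1,1,1,1,2).

Computing H_k = (kernel of ∂_k) / (image of ∂_{k+1}):

  H_0: rank C_0 − rank ∂_1 = 9 − 8 = 1, and the invariant factors of ∂_1 are all 1, so H_0 ≅ Z.
  H_1: rank ker ∂_1 − rank ∂_2 = (27 − 8) − 18 = 1, and ∂_2 has invariant factor 2 > 1, so H_1 ≅ Z ⊕ Z_2.
  H_2: rank ker ∂_2 − rank ∂_3 = (18 − 18) − 0 = 0, and there is no ∂_3, so H_2 ≅ 0.

As a check, the Euler characteristic is 9 − 27 + 18 = 0, which agrees with 1 − 1 + 0 = 0.
(K is a triangulation of the Klein bottle.)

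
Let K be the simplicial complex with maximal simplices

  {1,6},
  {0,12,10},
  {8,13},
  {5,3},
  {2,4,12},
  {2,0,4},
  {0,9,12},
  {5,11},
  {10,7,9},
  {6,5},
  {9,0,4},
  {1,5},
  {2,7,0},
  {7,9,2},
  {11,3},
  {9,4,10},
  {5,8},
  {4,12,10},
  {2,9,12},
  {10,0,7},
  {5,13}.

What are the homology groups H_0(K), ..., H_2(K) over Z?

H_0 ≅ Z^2,  H_1 ≅ Z^3 ⊕ Z/2,  H_2 = 0.

Take the total order 0 < 1 < 2 < 3 < 4 < 5 < 6 < 7 < 8 < 9 < 10 < 11 < 12 < 13 on the vertex set. Then K (dimension 2) consists of the simplices:

  0-simplices (14): [0], [1], [2], [3], [4], [5], [6], [7], [8], [9], [10], [11], [12], [13]
  1-simplices (27): (27 of them)
  2-simplices (12): [0,2,4], [0,2,7], [0,4,9], [0,7,10], [0,9,12], [0,10,12], [2,4,12], [2,7,9], [2,9,12], [4,9,10], [4,10,12], [7,9,10]

Hence C_0 ≅ Z^14, C_1 ≅ Z^27, C_2 ≅ Z^12.

∂_1: C_1 → C_0 is given by ∂[p,q] = [q] − [p]. For instance
  ∂[9,12] = [12] − [9].
As a 14×27 matrix over Z this has rank 12, with invariant factors (1,1,1,1,1,1,1,1,1,1,1,1).

Boundary ∂_2: C_2 → C_1 maps a triangle to the signed sum of its edges. For instance
  ∂[0,2,4] = [2,4] − [0,4] + [0,2],
  ∂[4,9,10] = [9,10] − [4,10] + [4,9].
As a 27×12 matrix over Z this has rank 12, with invariant factors (1,1,1,1,1,1,1,1,1,1,1,2).

Reading off H_k = ker ∂_k / im ∂_{k+1}:

  H_0: rank C_0 − rank ∂_1 = 14 − 12 = 2, and the invariant factors of ∂_1 are all 1, so H_0 = Z^2.
  H_1: rank ker ∂_1 − rank ∂_2 = (27 − 12) − 12 = 3, and ∂_2 has invariant factor 2 > 1, so H_1 = Z^3 ⊕ Z/2.
  H_2: rank ker ∂_2 − rank ∂_3 = (12 − 12) − 0 = 0, and there is no ∂_3, so H_2 = 0.

(K is a triangulation of the disjoint union of the real projective plane RP^2 and a wedge of 3 circles.)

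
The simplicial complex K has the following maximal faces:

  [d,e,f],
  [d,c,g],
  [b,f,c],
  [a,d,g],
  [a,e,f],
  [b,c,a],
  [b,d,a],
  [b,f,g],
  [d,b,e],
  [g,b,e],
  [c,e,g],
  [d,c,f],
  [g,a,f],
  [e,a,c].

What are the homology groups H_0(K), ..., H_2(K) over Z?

Fix the vertex order a < b < c < d < e < f < g and write every simplex with vertices in increasing order. Then dim K = 2 and the simplices of K are:

  0-simplices (7): a, b, c, d, e, f, g
  1-simplices (21): ab, ac, ad, ae, af, ag, bc, bd, be, bf, bg, cd, ce, cf, cg, de, df, dg, ef, eg, fg
  2-simplices (14): abc, abd, ace, adg, aef, afg, bcf, bde, beg, bfg, cdf, cdg, ceg, def

giving chain groups C_0 ≅ Z^7, C_1 ≅ Z^21, C_2 ≅ Z^14.

∂_1: C_1 → C_0 maps an edge to its endpoints' difference, ∂[p,q] = q − p.
As a 7×21 matrix over Z this has rank 6, with invariant factors (1,1,1,1,1,1).

Boundary ∂_2: C_2 → C_1 maps a triangle to the signed sum of its edges. For instance
  ∂beg = eg − bg + be,
  ∂bcf = cf − bf + bc.
As a 21×14 matrix over Z this has rank 13, with invariant factors (1,1,1,1,1,1,1,1,1,1,1,1,1).

Now H_k = ker ∂_k / im ∂_{k+1}, so:

  H_0: rank C_0 − rank ∂_1 = 7 − 6 = 1, and the invariant factors of ∂_1 are all 1, so H_0 ≅ Z.
  H_1: rank ker ∂_1 − rank ∂_2 = (21 − 6) − 13 = 2, and the invariant factors of ∂_2 are all 1, so H_1 ≅ Z^2.
  H_2: rank ker ∂_2 − rank ∂_3 = (14 − 13) − 0 = 1, and there is no ∂_3, so H_2 ≅ Z.

As a check, the Euler characteristic is 7 − 21 + 14 = 0, which agrees with 1 − 2 + 1 = 0.

H_0 ≅ Z,  H_1 ≅ Z^2,  H_2 ≅ Z.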